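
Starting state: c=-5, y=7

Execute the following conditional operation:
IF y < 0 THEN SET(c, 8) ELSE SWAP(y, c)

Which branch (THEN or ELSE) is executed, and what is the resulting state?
Branch: ELSE, Final state: c=7, y=-5

Evaluating condition: y < 0
y = 7
Condition is False, so ELSE branch executes
After SWAP(y, c): c=7, y=-5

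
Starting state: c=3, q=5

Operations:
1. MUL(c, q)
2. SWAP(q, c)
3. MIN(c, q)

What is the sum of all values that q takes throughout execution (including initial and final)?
40

Values of q at each step:
Initial: q = 5
After step 1: q = 5
After step 2: q = 15
After step 3: q = 15
Sum = 5 + 5 + 15 + 15 = 40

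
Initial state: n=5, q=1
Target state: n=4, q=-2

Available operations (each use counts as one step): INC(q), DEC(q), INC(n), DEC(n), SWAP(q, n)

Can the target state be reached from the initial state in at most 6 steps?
Yes

Path (4 steps): DEC(q) → DEC(q) → DEC(q) → DEC(n)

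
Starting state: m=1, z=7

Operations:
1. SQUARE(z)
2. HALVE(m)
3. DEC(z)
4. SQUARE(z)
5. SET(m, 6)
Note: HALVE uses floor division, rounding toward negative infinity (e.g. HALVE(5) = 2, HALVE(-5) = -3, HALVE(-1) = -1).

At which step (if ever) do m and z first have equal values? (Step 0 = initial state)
Never

m and z never become equal during execution.

Comparing values at each step:
Initial: m=1, z=7
After step 1: m=1, z=49
After step 2: m=0, z=49
After step 3: m=0, z=48
After step 4: m=0, z=2304
After step 5: m=6, z=2304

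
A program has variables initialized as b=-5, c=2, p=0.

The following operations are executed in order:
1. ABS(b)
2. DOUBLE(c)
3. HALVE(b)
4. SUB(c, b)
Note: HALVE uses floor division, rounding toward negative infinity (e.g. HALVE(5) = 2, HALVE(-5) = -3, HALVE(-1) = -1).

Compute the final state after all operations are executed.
{b: 2, c: 2, p: 0}

Step-by-step execution:
Initial: b=-5, c=2, p=0
After step 1 (ABS(b)): b=5, c=2, p=0
After step 2 (DOUBLE(c)): b=5, c=4, p=0
After step 3 (HALVE(b)): b=2, c=4, p=0
After step 4 (SUB(c, b)): b=2, c=2, p=0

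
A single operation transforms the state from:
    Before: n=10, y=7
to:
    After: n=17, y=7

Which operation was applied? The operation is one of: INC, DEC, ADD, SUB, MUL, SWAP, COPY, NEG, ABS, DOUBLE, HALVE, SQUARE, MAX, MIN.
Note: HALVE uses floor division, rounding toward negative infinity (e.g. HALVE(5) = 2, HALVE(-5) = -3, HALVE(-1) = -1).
ADD(n, y)

Analyzing the change:
Before: n=10, y=7
After: n=17, y=7
Variable n changed from 10 to 17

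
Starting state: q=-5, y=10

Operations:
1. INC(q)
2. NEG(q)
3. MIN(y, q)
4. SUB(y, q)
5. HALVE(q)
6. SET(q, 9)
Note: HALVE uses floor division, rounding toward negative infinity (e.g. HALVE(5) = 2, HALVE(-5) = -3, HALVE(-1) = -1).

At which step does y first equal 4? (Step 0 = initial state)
Step 3

Tracing y:
Initial: y = 10
After step 1: y = 10
After step 2: y = 10
After step 3: y = 4 ← first occurrence
After step 4: y = 0
After step 5: y = 0
After step 6: y = 0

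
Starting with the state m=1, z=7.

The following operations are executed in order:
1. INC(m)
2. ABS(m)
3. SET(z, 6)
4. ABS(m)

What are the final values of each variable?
{m: 2, z: 6}

Step-by-step execution:
Initial: m=1, z=7
After step 1 (INC(m)): m=2, z=7
After step 2 (ABS(m)): m=2, z=7
After step 3 (SET(z, 6)): m=2, z=6
After step 4 (ABS(m)): m=2, z=6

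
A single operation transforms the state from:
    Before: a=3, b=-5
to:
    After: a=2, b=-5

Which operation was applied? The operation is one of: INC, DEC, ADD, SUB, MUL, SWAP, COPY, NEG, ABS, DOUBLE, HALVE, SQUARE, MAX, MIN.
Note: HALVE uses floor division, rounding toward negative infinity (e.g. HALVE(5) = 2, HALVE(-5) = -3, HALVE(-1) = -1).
DEC(a)

Analyzing the change:
Before: a=3, b=-5
After: a=2, b=-5
Variable a changed from 3 to 2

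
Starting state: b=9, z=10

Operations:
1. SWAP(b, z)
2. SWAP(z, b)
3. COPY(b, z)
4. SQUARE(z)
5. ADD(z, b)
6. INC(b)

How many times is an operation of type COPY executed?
1

Counting COPY operations:
Step 3: COPY(b, z) ← COPY
Total: 1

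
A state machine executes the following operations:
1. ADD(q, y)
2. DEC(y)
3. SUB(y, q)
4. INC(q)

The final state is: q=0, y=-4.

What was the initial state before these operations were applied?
q=3, y=-4

Working backwards:
Final state: q=0, y=-4
Before step 4 (INC(q)): q=-1, y=-4
Before step 3 (SUB(y, q)): q=-1, y=-5
Before step 2 (DEC(y)): q=-1, y=-4
Before step 1 (ADD(q, y)): q=3, y=-4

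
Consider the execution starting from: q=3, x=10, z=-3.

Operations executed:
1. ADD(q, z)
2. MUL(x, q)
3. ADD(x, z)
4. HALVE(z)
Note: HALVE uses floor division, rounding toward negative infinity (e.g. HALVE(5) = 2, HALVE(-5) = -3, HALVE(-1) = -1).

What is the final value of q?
q = 0

Tracing execution:
Step 1: ADD(q, z) → q = 0
Step 2: MUL(x, q) → q = 0
Step 3: ADD(x, z) → q = 0
Step 4: HALVE(z) → q = 0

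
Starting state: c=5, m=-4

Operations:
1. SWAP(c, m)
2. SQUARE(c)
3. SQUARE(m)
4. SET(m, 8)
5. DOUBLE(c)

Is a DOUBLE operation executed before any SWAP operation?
No

First DOUBLE: step 5
First SWAP: step 1
Since 5 > 1, SWAP comes first.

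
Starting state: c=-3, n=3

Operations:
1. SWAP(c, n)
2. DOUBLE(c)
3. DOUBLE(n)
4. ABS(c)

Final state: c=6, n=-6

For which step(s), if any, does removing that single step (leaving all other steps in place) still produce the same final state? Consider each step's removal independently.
Step(s) 4

Testing removal of each single step:
Without step 1: final = c=6, n=6 (different)
Without step 2: final = c=3, n=-6 (different)
Without step 3: final = c=6, n=-3 (different)
Without step 4: final = c=6, n=-6 (same)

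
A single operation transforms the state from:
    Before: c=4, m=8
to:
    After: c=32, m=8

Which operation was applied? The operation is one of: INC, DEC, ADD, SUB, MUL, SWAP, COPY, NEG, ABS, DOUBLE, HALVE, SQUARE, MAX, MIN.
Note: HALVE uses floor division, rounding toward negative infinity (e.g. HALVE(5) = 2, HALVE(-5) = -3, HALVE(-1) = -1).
MUL(c, m)

Analyzing the change:
Before: c=4, m=8
After: c=32, m=8
Variable c changed from 4 to 32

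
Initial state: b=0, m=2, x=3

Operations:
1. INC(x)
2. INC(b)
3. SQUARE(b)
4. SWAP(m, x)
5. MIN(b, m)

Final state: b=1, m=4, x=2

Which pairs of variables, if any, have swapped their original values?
None

Comparing initial and final values:
b: 0 → 1
m: 2 → 4
x: 3 → 2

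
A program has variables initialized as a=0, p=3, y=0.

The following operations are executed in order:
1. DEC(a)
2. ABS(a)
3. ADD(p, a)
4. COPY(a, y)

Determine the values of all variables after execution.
{a: 0, p: 4, y: 0}

Step-by-step execution:
Initial: a=0, p=3, y=0
After step 1 (DEC(a)): a=-1, p=3, y=0
After step 2 (ABS(a)): a=1, p=3, y=0
After step 3 (ADD(p, a)): a=1, p=4, y=0
After step 4 (COPY(a, y)): a=0, p=4, y=0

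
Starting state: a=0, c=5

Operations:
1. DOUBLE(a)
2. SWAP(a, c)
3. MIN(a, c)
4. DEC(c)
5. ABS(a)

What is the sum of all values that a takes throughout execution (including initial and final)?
5

Values of a at each step:
Initial: a = 0
After step 1: a = 0
After step 2: a = 5
After step 3: a = 0
After step 4: a = 0
After step 5: a = 0
Sum = 0 + 0 + 5 + 0 + 0 + 0 = 5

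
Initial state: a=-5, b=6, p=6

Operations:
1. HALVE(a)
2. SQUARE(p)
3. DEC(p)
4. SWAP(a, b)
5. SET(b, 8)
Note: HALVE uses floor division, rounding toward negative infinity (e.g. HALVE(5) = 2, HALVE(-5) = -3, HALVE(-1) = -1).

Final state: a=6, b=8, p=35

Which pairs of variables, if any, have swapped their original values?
None

Comparing initial and final values:
b: 6 → 8
p: 6 → 35
a: -5 → 6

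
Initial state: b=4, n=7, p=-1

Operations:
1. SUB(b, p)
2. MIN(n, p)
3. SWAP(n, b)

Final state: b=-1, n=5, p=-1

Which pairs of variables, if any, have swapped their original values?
None

Comparing initial and final values:
b: 4 → -1
p: -1 → -1
n: 7 → 5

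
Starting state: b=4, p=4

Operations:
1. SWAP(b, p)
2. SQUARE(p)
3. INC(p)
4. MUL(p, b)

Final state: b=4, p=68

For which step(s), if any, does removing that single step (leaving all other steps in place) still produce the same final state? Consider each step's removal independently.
Step(s) 1

Testing removal of each single step:
Without step 1: final = b=4, p=68 (same)
Without step 2: final = b=4, p=20 (different)
Without step 3: final = b=4, p=64 (different)
Without step 4: final = b=4, p=17 (different)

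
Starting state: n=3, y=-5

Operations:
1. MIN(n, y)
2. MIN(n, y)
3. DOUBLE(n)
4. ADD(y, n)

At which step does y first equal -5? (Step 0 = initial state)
Step 0

Tracing y:
Initial: y = -5 ← first occurrence
After step 1: y = -5
After step 2: y = -5
After step 3: y = -5
After step 4: y = -15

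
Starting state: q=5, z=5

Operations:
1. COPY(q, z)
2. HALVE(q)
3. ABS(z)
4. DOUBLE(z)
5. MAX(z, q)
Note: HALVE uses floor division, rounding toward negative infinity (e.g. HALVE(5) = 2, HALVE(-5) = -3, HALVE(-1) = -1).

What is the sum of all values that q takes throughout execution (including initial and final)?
18

Values of q at each step:
Initial: q = 5
After step 1: q = 5
After step 2: q = 2
After step 3: q = 2
After step 4: q = 2
After step 5: q = 2
Sum = 5 + 5 + 2 + 2 + 2 + 2 = 18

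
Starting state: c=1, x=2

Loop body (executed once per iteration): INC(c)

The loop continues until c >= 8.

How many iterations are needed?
7

Tracing iterations:
Initial: c=1, x=2
After iteration 1: c=2, x=2
After iteration 2: c=3, x=2
After iteration 3: c=4, x=2
After iteration 4: c=5, x=2
After iteration 5: c=6, x=2
After iteration 6: c=7, x=2
After iteration 7: c=8, x=2
c >= 8 now holds, so the loop exits after 7 iterations.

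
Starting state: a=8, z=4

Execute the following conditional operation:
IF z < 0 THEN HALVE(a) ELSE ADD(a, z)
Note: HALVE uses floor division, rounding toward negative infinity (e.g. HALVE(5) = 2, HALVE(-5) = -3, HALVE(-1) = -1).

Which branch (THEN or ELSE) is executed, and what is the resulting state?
Branch: ELSE, Final state: a=12, z=4

Evaluating condition: z < 0
z = 4
Condition is False, so ELSE branch executes
After ADD(a, z): a=12, z=4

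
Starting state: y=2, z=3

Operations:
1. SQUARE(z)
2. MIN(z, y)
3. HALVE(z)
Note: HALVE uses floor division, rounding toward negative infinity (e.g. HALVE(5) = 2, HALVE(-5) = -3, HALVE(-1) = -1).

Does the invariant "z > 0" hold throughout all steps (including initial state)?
Yes

The invariant holds at every step.

State at each step:
Initial: y=2, z=3
After step 1: y=2, z=9
After step 2: y=2, z=2
After step 3: y=2, z=1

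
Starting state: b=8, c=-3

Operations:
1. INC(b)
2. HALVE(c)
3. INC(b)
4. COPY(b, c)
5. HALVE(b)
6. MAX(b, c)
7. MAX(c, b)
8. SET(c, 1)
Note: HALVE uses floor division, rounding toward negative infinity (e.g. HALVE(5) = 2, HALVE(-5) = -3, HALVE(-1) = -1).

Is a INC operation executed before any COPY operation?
Yes

First INC: step 1
First COPY: step 4
Since 1 < 4, INC comes first.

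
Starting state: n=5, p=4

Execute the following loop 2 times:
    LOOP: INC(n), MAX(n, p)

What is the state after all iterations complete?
n=7, p=4

Iteration trace:
Start: n=5, p=4
After iteration 1: n=6, p=4
After iteration 2: n=7, p=4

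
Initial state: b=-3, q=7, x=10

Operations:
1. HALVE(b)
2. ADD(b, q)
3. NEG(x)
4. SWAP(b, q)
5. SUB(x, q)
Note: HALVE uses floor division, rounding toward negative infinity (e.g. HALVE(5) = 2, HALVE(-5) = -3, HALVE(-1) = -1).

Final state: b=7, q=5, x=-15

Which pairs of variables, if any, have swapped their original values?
None

Comparing initial and final values:
x: 10 → -15
q: 7 → 5
b: -3 → 7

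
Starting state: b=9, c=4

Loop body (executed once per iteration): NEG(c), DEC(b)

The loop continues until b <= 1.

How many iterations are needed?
8

Tracing iterations:
Initial: b=9, c=4
After iteration 1: b=8, c=-4
After iteration 2: b=7, c=4
After iteration 3: b=6, c=-4
After iteration 4: b=5, c=4
After iteration 5: b=4, c=-4
After iteration 6: b=3, c=4
After iteration 7: b=2, c=-4
After iteration 8: b=1, c=4
b <= 1 now holds, so the loop exits after 8 iterations.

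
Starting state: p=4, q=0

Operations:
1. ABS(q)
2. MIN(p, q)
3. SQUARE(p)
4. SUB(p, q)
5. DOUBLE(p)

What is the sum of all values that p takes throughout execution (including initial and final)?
8

Values of p at each step:
Initial: p = 4
After step 1: p = 4
After step 2: p = 0
After step 3: p = 0
After step 4: p = 0
After step 5: p = 0
Sum = 4 + 4 + 0 + 0 + 0 + 0 = 8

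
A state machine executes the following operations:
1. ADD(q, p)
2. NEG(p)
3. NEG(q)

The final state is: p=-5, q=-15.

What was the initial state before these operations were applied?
p=5, q=10

Working backwards:
Final state: p=-5, q=-15
Before step 3 (NEG(q)): p=-5, q=15
Before step 2 (NEG(p)): p=5, q=15
Before step 1 (ADD(q, p)): p=5, q=10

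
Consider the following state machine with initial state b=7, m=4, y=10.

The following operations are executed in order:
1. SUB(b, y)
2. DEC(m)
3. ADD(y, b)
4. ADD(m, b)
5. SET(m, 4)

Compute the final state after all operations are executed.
{b: -3, m: 4, y: 7}

Step-by-step execution:
Initial: b=7, m=4, y=10
After step 1 (SUB(b, y)): b=-3, m=4, y=10
After step 2 (DEC(m)): b=-3, m=3, y=10
After step 3 (ADD(y, b)): b=-3, m=3, y=7
After step 4 (ADD(m, b)): b=-3, m=0, y=7
After step 5 (SET(m, 4)): b=-3, m=4, y=7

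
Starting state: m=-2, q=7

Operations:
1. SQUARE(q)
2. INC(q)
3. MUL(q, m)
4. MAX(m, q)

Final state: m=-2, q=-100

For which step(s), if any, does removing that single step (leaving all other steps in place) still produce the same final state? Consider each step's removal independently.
Step(s) 4

Testing removal of each single step:
Without step 1: final = m=-2, q=-16 (different)
Without step 2: final = m=-2, q=-98 (different)
Without step 3: final = m=50, q=50 (different)
Without step 4: final = m=-2, q=-100 (same)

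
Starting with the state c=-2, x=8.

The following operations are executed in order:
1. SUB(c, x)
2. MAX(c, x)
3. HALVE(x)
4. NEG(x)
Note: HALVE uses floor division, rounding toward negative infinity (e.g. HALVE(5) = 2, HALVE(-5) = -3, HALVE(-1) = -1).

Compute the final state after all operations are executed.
{c: 8, x: -4}

Step-by-step execution:
Initial: c=-2, x=8
After step 1 (SUB(c, x)): c=-10, x=8
After step 2 (MAX(c, x)): c=8, x=8
After step 3 (HALVE(x)): c=8, x=4
After step 4 (NEG(x)): c=8, x=-4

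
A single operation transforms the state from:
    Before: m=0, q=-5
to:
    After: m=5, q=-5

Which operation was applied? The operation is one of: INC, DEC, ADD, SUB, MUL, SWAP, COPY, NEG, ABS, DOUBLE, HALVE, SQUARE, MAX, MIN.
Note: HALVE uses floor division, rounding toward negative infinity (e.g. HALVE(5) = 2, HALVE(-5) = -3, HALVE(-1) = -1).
SUB(m, q)

Analyzing the change:
Before: m=0, q=-5
After: m=5, q=-5
Variable m changed from 0 to 5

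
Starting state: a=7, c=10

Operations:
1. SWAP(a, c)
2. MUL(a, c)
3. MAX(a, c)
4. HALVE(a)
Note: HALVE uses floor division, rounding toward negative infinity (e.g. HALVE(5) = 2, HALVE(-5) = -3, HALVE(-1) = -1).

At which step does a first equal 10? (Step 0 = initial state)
Step 1

Tracing a:
Initial: a = 7
After step 1: a = 10 ← first occurrence
After step 2: a = 70
After step 3: a = 70
After step 4: a = 35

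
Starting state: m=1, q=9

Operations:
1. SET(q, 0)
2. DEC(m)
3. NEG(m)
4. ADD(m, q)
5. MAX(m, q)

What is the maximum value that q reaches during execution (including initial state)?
9

Values of q at each step:
Initial: q = 9 ← maximum
After step 1: q = 0
After step 2: q = 0
After step 3: q = 0
After step 4: q = 0
After step 5: q = 0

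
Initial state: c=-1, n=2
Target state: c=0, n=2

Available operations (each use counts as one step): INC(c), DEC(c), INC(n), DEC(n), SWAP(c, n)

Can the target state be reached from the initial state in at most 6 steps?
Yes

Path (1 step): INC(c)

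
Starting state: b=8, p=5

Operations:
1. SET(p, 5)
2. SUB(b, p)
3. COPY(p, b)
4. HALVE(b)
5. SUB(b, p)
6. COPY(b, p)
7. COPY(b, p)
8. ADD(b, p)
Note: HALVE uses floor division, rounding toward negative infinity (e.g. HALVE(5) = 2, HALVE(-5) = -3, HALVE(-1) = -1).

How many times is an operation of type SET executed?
1

Counting SET operations:
Step 1: SET(p, 5) ← SET
Total: 1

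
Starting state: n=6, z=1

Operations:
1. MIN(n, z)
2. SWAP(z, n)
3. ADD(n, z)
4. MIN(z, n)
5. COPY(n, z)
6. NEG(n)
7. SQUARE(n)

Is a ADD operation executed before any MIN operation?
No

First ADD: step 3
First MIN: step 1
Since 3 > 1, MIN comes first.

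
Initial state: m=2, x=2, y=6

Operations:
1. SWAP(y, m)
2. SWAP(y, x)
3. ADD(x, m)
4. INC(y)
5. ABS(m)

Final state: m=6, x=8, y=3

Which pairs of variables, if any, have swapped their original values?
None

Comparing initial and final values:
x: 2 → 8
m: 2 → 6
y: 6 → 3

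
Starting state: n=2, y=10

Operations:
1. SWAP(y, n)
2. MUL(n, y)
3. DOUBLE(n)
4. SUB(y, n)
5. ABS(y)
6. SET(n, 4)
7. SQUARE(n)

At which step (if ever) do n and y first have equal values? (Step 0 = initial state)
Never

n and y never become equal during execution.

Comparing values at each step:
Initial: n=2, y=10
After step 1: n=10, y=2
After step 2: n=20, y=2
After step 3: n=40, y=2
After step 4: n=40, y=-38
After step 5: n=40, y=38
After step 6: n=4, y=38
After step 7: n=16, y=38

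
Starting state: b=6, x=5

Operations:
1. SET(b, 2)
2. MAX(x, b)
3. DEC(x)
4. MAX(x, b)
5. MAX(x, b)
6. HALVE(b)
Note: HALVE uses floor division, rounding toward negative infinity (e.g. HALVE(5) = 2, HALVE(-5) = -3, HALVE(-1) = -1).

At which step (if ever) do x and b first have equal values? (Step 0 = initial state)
Never

x and b never become equal during execution.

Comparing values at each step:
Initial: x=5, b=6
After step 1: x=5, b=2
After step 2: x=5, b=2
After step 3: x=4, b=2
After step 4: x=4, b=2
After step 5: x=4, b=2
After step 6: x=4, b=1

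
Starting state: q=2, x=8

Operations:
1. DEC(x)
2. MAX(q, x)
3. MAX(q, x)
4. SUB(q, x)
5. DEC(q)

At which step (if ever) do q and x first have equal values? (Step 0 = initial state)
Step 2

q and x first become equal after step 2.

Comparing values at each step:
Initial: q=2, x=8
After step 1: q=2, x=7
After step 2: q=7, x=7 ← equal!
After step 3: q=7, x=7 ← equal!
After step 4: q=0, x=7
After step 5: q=-1, x=7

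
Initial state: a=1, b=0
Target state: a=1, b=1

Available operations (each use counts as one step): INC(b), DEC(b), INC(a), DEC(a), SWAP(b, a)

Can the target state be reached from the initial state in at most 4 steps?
Yes

Path (1 step): INC(b)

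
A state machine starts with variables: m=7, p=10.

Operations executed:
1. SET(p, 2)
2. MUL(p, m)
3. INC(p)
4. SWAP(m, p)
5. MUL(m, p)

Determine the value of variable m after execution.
m = 105

Tracing execution:
Step 1: SET(p, 2) → m = 7
Step 2: MUL(p, m) → m = 7
Step 3: INC(p) → m = 7
Step 4: SWAP(m, p) → m = 15
Step 5: MUL(m, p) → m = 105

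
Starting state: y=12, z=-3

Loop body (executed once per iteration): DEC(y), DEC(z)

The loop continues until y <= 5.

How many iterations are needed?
7

Tracing iterations:
Initial: y=12, z=-3
After iteration 1: y=11, z=-4
After iteration 2: y=10, z=-5
After iteration 3: y=9, z=-6
After iteration 4: y=8, z=-7
After iteration 5: y=7, z=-8
After iteration 6: y=6, z=-9
After iteration 7: y=5, z=-10
y <= 5 now holds, so the loop exits after 7 iterations.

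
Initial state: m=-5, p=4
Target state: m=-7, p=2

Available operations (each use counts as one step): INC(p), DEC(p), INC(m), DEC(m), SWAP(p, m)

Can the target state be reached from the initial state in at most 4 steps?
Yes

Path (4 steps): DEC(p) → DEC(p) → DEC(m) → DEC(m)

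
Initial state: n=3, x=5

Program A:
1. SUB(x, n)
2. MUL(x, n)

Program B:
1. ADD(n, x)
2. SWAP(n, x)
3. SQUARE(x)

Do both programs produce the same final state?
No

Program A final state: n=3, x=6
Program B final state: n=5, x=64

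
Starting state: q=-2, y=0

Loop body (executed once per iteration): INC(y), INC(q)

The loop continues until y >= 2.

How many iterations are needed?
2

Tracing iterations:
Initial: q=-2, y=0
After iteration 1: q=-1, y=1
After iteration 2: q=0, y=2
y >= 2 now holds, so the loop exits after 2 iterations.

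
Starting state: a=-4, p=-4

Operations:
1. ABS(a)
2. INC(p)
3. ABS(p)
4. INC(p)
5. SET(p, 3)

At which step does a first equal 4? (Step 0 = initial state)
Step 1

Tracing a:
Initial: a = -4
After step 1: a = 4 ← first occurrence
After step 2: a = 4
After step 3: a = 4
After step 4: a = 4
After step 5: a = 4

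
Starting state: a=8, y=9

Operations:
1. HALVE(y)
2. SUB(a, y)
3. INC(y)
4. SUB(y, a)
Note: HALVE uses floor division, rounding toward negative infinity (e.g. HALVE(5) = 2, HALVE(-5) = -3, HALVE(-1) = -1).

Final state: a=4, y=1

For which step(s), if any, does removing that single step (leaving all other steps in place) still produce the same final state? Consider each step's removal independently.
None - removing any single step changes the final result

Testing removal of each single step:
Without step 1: final = a=-1, y=11 (different)
Without step 2: final = a=8, y=-3 (different)
Without step 3: final = a=4, y=0 (different)
Without step 4: final = a=4, y=5 (different)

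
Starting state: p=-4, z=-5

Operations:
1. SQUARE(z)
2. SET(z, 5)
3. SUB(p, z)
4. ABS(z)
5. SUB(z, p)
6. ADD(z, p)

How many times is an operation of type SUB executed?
2

Counting SUB operations:
Step 3: SUB(p, z) ← SUB
Step 5: SUB(z, p) ← SUB
Total: 2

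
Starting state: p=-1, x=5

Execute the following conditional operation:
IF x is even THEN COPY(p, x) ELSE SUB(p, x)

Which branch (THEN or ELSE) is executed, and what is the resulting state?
Branch: ELSE, Final state: p=-6, x=5

Evaluating condition: x is even
Condition is False, so ELSE branch executes
After SUB(p, x): p=-6, x=5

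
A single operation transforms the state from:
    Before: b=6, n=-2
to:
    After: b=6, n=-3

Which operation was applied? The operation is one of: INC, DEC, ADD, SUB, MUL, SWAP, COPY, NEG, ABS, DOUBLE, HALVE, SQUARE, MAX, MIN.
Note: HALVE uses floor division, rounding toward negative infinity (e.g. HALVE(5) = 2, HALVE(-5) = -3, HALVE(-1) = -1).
DEC(n)

Analyzing the change:
Before: b=6, n=-2
After: b=6, n=-3
Variable n changed from -2 to -3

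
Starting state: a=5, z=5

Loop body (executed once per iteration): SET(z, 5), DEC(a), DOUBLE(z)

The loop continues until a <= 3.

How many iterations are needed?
2

Tracing iterations:
Initial: a=5, z=5
After iteration 1: a=4, z=10
After iteration 2: a=3, z=10
a <= 3 now holds, so the loop exits after 2 iterations.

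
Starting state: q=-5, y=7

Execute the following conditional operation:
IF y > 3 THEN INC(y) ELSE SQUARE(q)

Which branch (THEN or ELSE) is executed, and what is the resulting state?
Branch: THEN, Final state: q=-5, y=8

Evaluating condition: y > 3
y = 7
Condition is True, so THEN branch executes
After INC(y): q=-5, y=8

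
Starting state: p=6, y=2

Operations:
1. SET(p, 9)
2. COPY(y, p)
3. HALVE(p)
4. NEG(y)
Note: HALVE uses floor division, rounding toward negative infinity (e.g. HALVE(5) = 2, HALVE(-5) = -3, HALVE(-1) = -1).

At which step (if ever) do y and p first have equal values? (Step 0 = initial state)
Step 2

y and p first become equal after step 2.

Comparing values at each step:
Initial: y=2, p=6
After step 1: y=2, p=9
After step 2: y=9, p=9 ← equal!
After step 3: y=9, p=4
After step 4: y=-9, p=4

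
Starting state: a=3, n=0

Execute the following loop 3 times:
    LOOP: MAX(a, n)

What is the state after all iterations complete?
a=3, n=0

Iteration trace:
Start: a=3, n=0
After iteration 1: a=3, n=0
After iteration 2: a=3, n=0
After iteration 3: a=3, n=0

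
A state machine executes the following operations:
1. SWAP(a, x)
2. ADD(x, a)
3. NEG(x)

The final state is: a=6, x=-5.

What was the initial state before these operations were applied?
a=-1, x=6

Working backwards:
Final state: a=6, x=-5
Before step 3 (NEG(x)): a=6, x=5
Before step 2 (ADD(x, a)): a=6, x=-1
Before step 1 (SWAP(a, x)): a=-1, x=6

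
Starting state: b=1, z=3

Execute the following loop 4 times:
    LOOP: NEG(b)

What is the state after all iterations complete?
b=1, z=3

Iteration trace:
Start: b=1, z=3
After iteration 1: b=-1, z=3
After iteration 2: b=1, z=3
After iteration 3: b=-1, z=3
After iteration 4: b=1, z=3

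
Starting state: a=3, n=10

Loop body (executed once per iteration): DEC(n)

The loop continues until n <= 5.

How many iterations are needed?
5

Tracing iterations:
Initial: a=3, n=10
After iteration 1: a=3, n=9
After iteration 2: a=3, n=8
After iteration 3: a=3, n=7
After iteration 4: a=3, n=6
After iteration 5: a=3, n=5
n <= 5 now holds, so the loop exits after 5 iterations.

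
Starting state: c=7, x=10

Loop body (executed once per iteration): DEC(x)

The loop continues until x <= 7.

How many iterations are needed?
3

Tracing iterations:
Initial: c=7, x=10
After iteration 1: c=7, x=9
After iteration 2: c=7, x=8
After iteration 3: c=7, x=7
x <= 7 now holds, so the loop exits after 3 iterations.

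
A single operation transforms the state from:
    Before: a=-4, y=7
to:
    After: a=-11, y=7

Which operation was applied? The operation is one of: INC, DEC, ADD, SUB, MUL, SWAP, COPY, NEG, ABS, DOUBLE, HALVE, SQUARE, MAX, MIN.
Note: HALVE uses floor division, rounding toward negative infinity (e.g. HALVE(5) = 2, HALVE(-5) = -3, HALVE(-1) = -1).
SUB(a, y)

Analyzing the change:
Before: a=-4, y=7
After: a=-11, y=7
Variable a changed from -4 to -11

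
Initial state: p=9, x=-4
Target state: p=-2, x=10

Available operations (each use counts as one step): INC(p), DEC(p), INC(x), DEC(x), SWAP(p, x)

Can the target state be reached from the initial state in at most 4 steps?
Yes

Path (4 steps): INC(p) → INC(x) → INC(x) → SWAP(p, x)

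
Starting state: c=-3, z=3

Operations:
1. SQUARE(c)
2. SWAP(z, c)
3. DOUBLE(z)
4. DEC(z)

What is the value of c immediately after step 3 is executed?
c = 3

Tracing c through execution:
Initial: c = -3
After step 1 (SQUARE(c)): c = 9
After step 2 (SWAP(z, c)): c = 3
After step 3 (DOUBLE(z)): c = 3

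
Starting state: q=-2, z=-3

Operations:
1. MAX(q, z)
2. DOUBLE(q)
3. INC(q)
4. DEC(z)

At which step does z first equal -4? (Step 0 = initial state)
Step 4

Tracing z:
Initial: z = -3
After step 1: z = -3
After step 2: z = -3
After step 3: z = -3
After step 4: z = -4 ← first occurrence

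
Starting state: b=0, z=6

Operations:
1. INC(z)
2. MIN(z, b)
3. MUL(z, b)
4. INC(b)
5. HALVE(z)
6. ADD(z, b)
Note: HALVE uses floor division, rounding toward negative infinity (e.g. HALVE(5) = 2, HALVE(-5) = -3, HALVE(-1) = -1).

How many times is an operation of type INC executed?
2

Counting INC operations:
Step 1: INC(z) ← INC
Step 4: INC(b) ← INC
Total: 2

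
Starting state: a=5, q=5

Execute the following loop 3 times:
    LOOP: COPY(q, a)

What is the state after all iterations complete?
a=5, q=5

Iteration trace:
Start: a=5, q=5
After iteration 1: a=5, q=5
After iteration 2: a=5, q=5
After iteration 3: a=5, q=5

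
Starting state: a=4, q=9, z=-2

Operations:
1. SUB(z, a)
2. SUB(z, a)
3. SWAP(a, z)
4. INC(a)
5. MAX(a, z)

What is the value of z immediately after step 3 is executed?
z = 4

Tracing z through execution:
Initial: z = -2
After step 1 (SUB(z, a)): z = -6
After step 2 (SUB(z, a)): z = -10
After step 3 (SWAP(a, z)): z = 4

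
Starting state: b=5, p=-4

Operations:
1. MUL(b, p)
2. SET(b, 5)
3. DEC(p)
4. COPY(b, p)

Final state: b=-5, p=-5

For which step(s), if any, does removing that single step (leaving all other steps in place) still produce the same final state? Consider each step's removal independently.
Step(s) 1, 2

Testing removal of each single step:
Without step 1: final = b=-5, p=-5 (same)
Without step 2: final = b=-5, p=-5 (same)
Without step 3: final = b=-4, p=-4 (different)
Without step 4: final = b=5, p=-5 (different)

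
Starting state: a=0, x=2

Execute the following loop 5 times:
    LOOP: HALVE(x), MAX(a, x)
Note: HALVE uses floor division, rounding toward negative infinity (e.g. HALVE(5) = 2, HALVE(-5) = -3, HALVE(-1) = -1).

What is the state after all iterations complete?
a=1, x=0

Iteration trace:
Start: a=0, x=2
After iteration 1: a=1, x=1
After iteration 2: a=1, x=0
After iteration 3: a=1, x=0
After iteration 4: a=1, x=0
After iteration 5: a=1, x=0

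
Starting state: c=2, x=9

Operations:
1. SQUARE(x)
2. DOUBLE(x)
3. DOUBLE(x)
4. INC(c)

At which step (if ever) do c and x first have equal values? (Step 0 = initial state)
Never

c and x never become equal during execution.

Comparing values at each step:
Initial: c=2, x=9
After step 1: c=2, x=81
After step 2: c=2, x=162
After step 3: c=2, x=324
After step 4: c=3, x=324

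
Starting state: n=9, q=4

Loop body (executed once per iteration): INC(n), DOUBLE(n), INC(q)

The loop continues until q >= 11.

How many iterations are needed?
7

Tracing iterations:
Initial: n=9, q=4
After iteration 1: n=20, q=5
After iteration 2: n=42, q=6
After iteration 3: n=86, q=7
After iteration 4: n=174, q=8
After iteration 5: n=350, q=9
After iteration 6: n=702, q=10
After iteration 7: n=1406, q=11
q >= 11 now holds, so the loop exits after 7 iterations.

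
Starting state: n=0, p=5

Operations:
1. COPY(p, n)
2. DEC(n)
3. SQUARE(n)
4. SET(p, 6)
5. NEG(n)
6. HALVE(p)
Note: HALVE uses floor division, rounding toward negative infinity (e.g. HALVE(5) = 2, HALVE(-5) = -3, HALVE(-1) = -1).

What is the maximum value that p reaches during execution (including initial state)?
6

Values of p at each step:
Initial: p = 5
After step 1: p = 0
After step 2: p = 0
After step 3: p = 0
After step 4: p = 6 ← maximum
After step 5: p = 6
After step 6: p = 3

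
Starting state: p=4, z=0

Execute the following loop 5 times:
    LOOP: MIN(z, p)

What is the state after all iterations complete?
p=4, z=0

Iteration trace:
Start: p=4, z=0
After iteration 1: p=4, z=0
After iteration 2: p=4, z=0
After iteration 3: p=4, z=0
After iteration 4: p=4, z=0
After iteration 5: p=4, z=0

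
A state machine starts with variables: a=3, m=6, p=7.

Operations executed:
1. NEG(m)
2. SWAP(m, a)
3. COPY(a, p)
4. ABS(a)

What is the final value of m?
m = 3

Tracing execution:
Step 1: NEG(m) → m = -6
Step 2: SWAP(m, a) → m = 3
Step 3: COPY(a, p) → m = 3
Step 4: ABS(a) → m = 3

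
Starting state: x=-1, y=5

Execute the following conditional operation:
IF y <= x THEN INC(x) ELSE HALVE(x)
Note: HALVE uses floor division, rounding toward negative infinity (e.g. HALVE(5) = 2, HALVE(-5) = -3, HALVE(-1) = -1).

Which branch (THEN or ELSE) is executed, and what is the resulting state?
Branch: ELSE, Final state: x=-1, y=5

Evaluating condition: y <= x
y = 5, x = -1
Condition is False, so ELSE branch executes
After HALVE(x): x=-1, y=5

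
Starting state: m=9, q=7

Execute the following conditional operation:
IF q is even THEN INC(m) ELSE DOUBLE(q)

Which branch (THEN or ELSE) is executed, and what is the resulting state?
Branch: ELSE, Final state: m=9, q=14

Evaluating condition: q is even
Condition is False, so ELSE branch executes
After DOUBLE(q): m=9, q=14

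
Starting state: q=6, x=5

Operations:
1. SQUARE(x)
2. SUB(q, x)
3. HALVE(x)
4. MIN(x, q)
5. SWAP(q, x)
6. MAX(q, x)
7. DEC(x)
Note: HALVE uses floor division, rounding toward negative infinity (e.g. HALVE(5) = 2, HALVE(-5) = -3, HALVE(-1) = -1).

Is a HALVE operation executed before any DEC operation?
Yes

First HALVE: step 3
First DEC: step 7
Since 3 < 7, HALVE comes first.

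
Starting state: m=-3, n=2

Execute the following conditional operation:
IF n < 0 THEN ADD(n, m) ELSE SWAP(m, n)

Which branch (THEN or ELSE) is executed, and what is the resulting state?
Branch: ELSE, Final state: m=2, n=-3

Evaluating condition: n < 0
n = 2
Condition is False, so ELSE branch executes
After SWAP(m, n): m=2, n=-3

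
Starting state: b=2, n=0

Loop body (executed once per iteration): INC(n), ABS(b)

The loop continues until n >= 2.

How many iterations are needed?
2

Tracing iterations:
Initial: b=2, n=0
After iteration 1: b=2, n=1
After iteration 2: b=2, n=2
n >= 2 now holds, so the loop exits after 2 iterations.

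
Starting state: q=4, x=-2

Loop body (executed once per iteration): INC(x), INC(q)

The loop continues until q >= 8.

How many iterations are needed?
4

Tracing iterations:
Initial: q=4, x=-2
After iteration 1: q=5, x=-1
After iteration 2: q=6, x=0
After iteration 3: q=7, x=1
After iteration 4: q=8, x=2
q >= 8 now holds, so the loop exits after 4 iterations.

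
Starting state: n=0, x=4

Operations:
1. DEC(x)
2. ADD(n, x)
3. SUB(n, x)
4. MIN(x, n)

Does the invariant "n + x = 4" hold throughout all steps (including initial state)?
No, violated after step 1

The invariant is violated after step 1.

State at each step:
Initial: n=0, x=4
After step 1: n=0, x=3
After step 2: n=3, x=3
After step 3: n=0, x=3
After step 4: n=0, x=0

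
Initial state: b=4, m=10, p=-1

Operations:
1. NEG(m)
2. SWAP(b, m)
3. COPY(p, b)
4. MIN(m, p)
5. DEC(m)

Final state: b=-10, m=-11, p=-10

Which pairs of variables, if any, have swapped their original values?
None

Comparing initial and final values:
p: -1 → -10
m: 10 → -11
b: 4 → -10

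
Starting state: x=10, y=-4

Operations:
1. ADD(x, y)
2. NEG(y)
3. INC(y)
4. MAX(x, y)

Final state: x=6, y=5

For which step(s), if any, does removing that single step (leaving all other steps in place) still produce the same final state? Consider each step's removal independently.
Step(s) 4

Testing removal of each single step:
Without step 1: final = x=10, y=5 (different)
Without step 2: final = x=6, y=-3 (different)
Without step 3: final = x=6, y=4 (different)
Without step 4: final = x=6, y=5 (same)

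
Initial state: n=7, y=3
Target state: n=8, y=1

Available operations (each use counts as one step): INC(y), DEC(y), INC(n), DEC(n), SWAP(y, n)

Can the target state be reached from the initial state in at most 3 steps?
Yes

Path (3 steps): DEC(y) → DEC(y) → INC(n)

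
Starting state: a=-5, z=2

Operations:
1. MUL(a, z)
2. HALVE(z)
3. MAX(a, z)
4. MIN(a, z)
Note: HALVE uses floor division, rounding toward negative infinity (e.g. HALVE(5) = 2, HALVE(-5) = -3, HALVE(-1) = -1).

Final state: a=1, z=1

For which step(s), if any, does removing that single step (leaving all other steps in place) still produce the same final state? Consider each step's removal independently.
Step(s) 1, 4

Testing removal of each single step:
Without step 1: final = a=1, z=1 (same)
Without step 2: final = a=2, z=2 (different)
Without step 3: final = a=-10, z=1 (different)
Without step 4: final = a=1, z=1 (same)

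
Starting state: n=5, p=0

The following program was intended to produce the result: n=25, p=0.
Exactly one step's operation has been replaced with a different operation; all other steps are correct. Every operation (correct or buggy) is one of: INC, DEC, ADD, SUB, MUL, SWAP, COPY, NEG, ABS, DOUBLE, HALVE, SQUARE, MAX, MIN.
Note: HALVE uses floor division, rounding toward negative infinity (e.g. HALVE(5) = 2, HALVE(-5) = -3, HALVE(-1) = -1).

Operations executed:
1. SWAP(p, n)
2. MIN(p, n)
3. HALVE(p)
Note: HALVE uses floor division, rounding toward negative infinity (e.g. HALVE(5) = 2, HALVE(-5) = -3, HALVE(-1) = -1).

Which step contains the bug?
Step 1

Trace with buggy code:
Initial: n=5, p=0
After step 1: n=0, p=5
After step 2: n=0, p=0
After step 3: n=0, p=0
Actual final n=0, p=0 ≠ expected n=25, p=0.
Step 1 is the only position where a single-operation replacement can produce the expected result.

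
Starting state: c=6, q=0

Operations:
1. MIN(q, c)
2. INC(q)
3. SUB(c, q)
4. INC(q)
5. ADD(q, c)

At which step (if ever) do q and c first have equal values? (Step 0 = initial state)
Never

q and c never become equal during execution.

Comparing values at each step:
Initial: q=0, c=6
After step 1: q=0, c=6
After step 2: q=1, c=6
After step 3: q=1, c=5
After step 4: q=2, c=5
After step 5: q=7, c=5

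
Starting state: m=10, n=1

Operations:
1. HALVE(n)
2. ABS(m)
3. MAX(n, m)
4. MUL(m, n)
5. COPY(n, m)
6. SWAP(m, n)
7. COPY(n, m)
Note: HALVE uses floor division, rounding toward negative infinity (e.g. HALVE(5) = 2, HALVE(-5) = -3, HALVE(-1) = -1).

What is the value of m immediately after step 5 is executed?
m = 100

Tracing m through execution:
Initial: m = 10
After step 1 (HALVE(n)): m = 10
After step 2 (ABS(m)): m = 10
After step 3 (MAX(n, m)): m = 10
After step 4 (MUL(m, n)): m = 100
After step 5 (COPY(n, m)): m = 100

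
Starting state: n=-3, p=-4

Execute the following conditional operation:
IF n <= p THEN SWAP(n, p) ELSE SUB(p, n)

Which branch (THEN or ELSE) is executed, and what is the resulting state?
Branch: ELSE, Final state: n=-3, p=-1

Evaluating condition: n <= p
n = -3, p = -4
Condition is False, so ELSE branch executes
After SUB(p, n): n=-3, p=-1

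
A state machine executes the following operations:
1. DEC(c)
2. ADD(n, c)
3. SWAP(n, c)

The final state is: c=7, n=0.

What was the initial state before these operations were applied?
c=1, n=7

Working backwards:
Final state: c=7, n=0
Before step 3 (SWAP(n, c)): c=0, n=7
Before step 2 (ADD(n, c)): c=0, n=7
Before step 1 (DEC(c)): c=1, n=7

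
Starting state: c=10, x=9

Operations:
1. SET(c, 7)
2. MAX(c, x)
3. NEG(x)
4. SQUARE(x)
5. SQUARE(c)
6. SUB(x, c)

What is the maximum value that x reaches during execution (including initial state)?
81

Values of x at each step:
Initial: x = 9
After step 1: x = 9
After step 2: x = 9
After step 3: x = -9
After step 4: x = 81 ← maximum
After step 5: x = 81
After step 6: x = 0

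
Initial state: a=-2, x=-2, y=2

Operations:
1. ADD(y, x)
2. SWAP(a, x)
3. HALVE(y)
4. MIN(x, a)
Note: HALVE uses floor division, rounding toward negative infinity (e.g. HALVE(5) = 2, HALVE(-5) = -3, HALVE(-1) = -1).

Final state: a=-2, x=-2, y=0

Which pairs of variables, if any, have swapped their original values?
None

Comparing initial and final values:
a: -2 → -2
y: 2 → 0
x: -2 → -2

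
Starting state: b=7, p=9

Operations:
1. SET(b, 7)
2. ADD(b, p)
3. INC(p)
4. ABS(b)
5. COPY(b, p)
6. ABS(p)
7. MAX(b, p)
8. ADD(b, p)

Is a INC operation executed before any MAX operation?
Yes

First INC: step 3
First MAX: step 7
Since 3 < 7, INC comes first.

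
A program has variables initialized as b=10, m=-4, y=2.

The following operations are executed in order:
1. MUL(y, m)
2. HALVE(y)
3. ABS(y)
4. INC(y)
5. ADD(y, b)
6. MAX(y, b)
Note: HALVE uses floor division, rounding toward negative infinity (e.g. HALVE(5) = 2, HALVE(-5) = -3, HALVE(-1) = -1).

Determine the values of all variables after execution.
{b: 10, m: -4, y: 15}

Step-by-step execution:
Initial: b=10, m=-4, y=2
After step 1 (MUL(y, m)): b=10, m=-4, y=-8
After step 2 (HALVE(y)): b=10, m=-4, y=-4
After step 3 (ABS(y)): b=10, m=-4, y=4
After step 4 (INC(y)): b=10, m=-4, y=5
After step 5 (ADD(y, b)): b=10, m=-4, y=15
After step 6 (MAX(y, b)): b=10, m=-4, y=15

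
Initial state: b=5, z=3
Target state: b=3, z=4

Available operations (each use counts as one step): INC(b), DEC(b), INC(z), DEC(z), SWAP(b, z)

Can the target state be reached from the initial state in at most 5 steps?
Yes

Path (2 steps): DEC(b) → SWAP(b, z)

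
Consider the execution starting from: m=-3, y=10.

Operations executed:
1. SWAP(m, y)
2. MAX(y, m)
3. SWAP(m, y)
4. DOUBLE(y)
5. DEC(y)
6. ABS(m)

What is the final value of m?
m = 10

Tracing execution:
Step 1: SWAP(m, y) → m = 10
Step 2: MAX(y, m) → m = 10
Step 3: SWAP(m, y) → m = 10
Step 4: DOUBLE(y) → m = 10
Step 5: DEC(y) → m = 10
Step 6: ABS(m) → m = 10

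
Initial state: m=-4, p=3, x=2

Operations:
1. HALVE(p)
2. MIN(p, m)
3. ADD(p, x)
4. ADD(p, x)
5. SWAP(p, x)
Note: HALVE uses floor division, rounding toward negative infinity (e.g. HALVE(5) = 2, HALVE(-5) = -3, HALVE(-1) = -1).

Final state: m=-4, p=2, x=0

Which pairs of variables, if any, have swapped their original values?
None

Comparing initial and final values:
x: 2 → 0
p: 3 → 2
m: -4 → -4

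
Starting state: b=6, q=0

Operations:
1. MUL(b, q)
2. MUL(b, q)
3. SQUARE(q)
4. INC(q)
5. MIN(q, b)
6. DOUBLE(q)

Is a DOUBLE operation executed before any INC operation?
No

First DOUBLE: step 6
First INC: step 4
Since 6 > 4, INC comes first.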